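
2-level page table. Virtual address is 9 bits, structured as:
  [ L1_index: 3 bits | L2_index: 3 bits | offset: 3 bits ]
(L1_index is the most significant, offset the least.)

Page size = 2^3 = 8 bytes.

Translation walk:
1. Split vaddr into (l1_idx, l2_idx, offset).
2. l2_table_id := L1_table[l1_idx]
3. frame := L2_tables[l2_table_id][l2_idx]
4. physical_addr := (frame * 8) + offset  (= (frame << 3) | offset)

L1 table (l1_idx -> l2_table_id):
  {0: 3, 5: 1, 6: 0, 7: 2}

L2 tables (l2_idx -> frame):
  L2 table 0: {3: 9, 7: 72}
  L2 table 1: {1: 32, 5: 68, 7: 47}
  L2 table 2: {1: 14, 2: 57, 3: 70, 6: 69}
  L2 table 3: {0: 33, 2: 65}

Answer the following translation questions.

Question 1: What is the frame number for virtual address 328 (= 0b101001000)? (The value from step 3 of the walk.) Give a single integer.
Answer: 32

Derivation:
vaddr = 328: l1_idx=5, l2_idx=1
L1[5] = 1; L2[1][1] = 32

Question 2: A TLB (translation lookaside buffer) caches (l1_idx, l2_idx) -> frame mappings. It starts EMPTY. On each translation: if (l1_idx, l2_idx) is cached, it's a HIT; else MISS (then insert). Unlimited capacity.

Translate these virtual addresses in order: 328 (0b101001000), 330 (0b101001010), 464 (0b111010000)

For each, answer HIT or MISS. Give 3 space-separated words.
Answer: MISS HIT MISS

Derivation:
vaddr=328: (5,1) not in TLB -> MISS, insert
vaddr=330: (5,1) in TLB -> HIT
vaddr=464: (7,2) not in TLB -> MISS, insert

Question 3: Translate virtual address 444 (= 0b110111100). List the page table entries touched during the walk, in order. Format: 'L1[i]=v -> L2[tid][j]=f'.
Answer: L1[6]=0 -> L2[0][7]=72

Derivation:
vaddr = 444 = 0b110111100
Split: l1_idx=6, l2_idx=7, offset=4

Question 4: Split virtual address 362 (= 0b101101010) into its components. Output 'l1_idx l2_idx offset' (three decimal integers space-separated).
Answer: 5 5 2

Derivation:
vaddr = 362 = 0b101101010
  top 3 bits -> l1_idx = 5
  next 3 bits -> l2_idx = 5
  bottom 3 bits -> offset = 2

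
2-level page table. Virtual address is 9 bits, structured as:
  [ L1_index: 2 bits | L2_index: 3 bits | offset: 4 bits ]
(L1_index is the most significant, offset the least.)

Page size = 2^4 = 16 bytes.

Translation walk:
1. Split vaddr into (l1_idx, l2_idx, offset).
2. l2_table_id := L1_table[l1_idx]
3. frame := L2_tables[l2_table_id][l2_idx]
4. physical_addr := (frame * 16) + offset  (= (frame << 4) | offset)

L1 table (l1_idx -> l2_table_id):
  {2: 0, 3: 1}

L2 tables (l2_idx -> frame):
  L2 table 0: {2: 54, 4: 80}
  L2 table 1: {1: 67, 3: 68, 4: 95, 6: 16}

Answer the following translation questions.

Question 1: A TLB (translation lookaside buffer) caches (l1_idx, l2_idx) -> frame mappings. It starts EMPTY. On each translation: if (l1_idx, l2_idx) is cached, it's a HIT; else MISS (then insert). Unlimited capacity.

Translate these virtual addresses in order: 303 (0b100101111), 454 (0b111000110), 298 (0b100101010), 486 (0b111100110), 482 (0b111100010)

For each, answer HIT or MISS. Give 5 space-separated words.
vaddr=303: (2,2) not in TLB -> MISS, insert
vaddr=454: (3,4) not in TLB -> MISS, insert
vaddr=298: (2,2) in TLB -> HIT
vaddr=486: (3,6) not in TLB -> MISS, insert
vaddr=482: (3,6) in TLB -> HIT

Answer: MISS MISS HIT MISS HIT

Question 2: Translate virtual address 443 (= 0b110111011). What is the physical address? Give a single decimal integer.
vaddr = 443 = 0b110111011
Split: l1_idx=3, l2_idx=3, offset=11
L1[3] = 1
L2[1][3] = 68
paddr = 68 * 16 + 11 = 1099

Answer: 1099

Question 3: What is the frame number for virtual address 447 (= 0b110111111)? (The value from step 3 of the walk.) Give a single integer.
vaddr = 447: l1_idx=3, l2_idx=3
L1[3] = 1; L2[1][3] = 68

Answer: 68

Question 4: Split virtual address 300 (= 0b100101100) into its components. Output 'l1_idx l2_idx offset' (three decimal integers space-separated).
Answer: 2 2 12

Derivation:
vaddr = 300 = 0b100101100
  top 2 bits -> l1_idx = 2
  next 3 bits -> l2_idx = 2
  bottom 4 bits -> offset = 12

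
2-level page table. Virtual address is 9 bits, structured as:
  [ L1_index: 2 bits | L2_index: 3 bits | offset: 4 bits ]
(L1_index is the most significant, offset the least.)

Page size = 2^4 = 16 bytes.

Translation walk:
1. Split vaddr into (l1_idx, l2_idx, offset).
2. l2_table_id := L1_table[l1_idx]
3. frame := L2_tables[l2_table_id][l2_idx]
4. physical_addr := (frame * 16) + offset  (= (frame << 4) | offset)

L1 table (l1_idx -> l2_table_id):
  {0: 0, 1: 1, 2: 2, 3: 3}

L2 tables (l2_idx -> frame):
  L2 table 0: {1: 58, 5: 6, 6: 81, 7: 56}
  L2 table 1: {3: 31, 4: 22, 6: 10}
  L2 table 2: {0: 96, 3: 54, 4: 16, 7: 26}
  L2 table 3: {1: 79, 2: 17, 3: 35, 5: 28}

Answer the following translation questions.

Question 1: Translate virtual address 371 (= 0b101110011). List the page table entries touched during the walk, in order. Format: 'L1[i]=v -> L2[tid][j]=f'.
Answer: L1[2]=2 -> L2[2][7]=26

Derivation:
vaddr = 371 = 0b101110011
Split: l1_idx=2, l2_idx=7, offset=3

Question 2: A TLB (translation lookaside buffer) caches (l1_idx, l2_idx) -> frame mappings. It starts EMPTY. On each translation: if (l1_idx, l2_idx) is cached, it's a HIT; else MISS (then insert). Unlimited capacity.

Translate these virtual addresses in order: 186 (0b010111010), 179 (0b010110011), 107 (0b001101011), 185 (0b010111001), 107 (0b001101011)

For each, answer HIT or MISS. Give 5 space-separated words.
Answer: MISS HIT MISS HIT HIT

Derivation:
vaddr=186: (1,3) not in TLB -> MISS, insert
vaddr=179: (1,3) in TLB -> HIT
vaddr=107: (0,6) not in TLB -> MISS, insert
vaddr=185: (1,3) in TLB -> HIT
vaddr=107: (0,6) in TLB -> HIT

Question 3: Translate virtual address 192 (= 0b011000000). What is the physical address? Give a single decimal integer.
vaddr = 192 = 0b011000000
Split: l1_idx=1, l2_idx=4, offset=0
L1[1] = 1
L2[1][4] = 22
paddr = 22 * 16 + 0 = 352

Answer: 352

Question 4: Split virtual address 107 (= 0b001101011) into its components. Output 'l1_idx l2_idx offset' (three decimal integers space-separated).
Answer: 0 6 11

Derivation:
vaddr = 107 = 0b001101011
  top 2 bits -> l1_idx = 0
  next 3 bits -> l2_idx = 6
  bottom 4 bits -> offset = 11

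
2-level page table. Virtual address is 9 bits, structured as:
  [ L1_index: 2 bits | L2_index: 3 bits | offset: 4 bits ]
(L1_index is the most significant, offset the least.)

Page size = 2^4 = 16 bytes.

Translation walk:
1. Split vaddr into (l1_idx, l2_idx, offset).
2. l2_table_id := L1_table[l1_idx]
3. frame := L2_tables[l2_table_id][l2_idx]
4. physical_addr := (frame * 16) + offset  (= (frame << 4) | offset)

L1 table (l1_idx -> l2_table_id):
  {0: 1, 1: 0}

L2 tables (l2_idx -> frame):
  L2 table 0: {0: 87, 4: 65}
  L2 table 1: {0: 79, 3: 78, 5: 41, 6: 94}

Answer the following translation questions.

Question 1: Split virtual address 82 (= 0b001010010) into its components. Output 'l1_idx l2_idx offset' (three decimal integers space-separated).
vaddr = 82 = 0b001010010
  top 2 bits -> l1_idx = 0
  next 3 bits -> l2_idx = 5
  bottom 4 bits -> offset = 2

Answer: 0 5 2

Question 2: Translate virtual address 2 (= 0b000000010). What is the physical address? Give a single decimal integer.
Answer: 1266

Derivation:
vaddr = 2 = 0b000000010
Split: l1_idx=0, l2_idx=0, offset=2
L1[0] = 1
L2[1][0] = 79
paddr = 79 * 16 + 2 = 1266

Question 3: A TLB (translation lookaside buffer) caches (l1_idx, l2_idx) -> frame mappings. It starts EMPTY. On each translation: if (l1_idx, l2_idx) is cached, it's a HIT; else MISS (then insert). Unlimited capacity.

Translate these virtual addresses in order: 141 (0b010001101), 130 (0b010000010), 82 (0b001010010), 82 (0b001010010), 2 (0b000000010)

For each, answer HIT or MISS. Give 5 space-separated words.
vaddr=141: (1,0) not in TLB -> MISS, insert
vaddr=130: (1,0) in TLB -> HIT
vaddr=82: (0,5) not in TLB -> MISS, insert
vaddr=82: (0,5) in TLB -> HIT
vaddr=2: (0,0) not in TLB -> MISS, insert

Answer: MISS HIT MISS HIT MISS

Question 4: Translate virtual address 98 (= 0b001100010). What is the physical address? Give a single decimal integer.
Answer: 1506

Derivation:
vaddr = 98 = 0b001100010
Split: l1_idx=0, l2_idx=6, offset=2
L1[0] = 1
L2[1][6] = 94
paddr = 94 * 16 + 2 = 1506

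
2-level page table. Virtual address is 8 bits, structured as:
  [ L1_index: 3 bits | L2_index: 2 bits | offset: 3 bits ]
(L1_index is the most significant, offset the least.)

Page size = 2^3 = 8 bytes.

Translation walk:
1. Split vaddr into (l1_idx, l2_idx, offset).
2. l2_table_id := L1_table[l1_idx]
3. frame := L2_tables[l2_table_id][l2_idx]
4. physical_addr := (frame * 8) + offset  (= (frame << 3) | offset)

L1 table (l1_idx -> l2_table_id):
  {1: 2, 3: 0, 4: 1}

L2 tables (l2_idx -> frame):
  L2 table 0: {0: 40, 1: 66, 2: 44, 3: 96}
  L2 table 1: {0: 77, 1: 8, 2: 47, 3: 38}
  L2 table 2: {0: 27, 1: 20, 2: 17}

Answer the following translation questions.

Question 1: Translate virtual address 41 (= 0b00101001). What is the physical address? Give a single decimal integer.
vaddr = 41 = 0b00101001
Split: l1_idx=1, l2_idx=1, offset=1
L1[1] = 2
L2[2][1] = 20
paddr = 20 * 8 + 1 = 161

Answer: 161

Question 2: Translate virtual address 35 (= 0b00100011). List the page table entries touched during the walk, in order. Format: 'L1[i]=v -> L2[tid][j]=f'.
Answer: L1[1]=2 -> L2[2][0]=27

Derivation:
vaddr = 35 = 0b00100011
Split: l1_idx=1, l2_idx=0, offset=3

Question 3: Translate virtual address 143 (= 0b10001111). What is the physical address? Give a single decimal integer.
vaddr = 143 = 0b10001111
Split: l1_idx=4, l2_idx=1, offset=7
L1[4] = 1
L2[1][1] = 8
paddr = 8 * 8 + 7 = 71

Answer: 71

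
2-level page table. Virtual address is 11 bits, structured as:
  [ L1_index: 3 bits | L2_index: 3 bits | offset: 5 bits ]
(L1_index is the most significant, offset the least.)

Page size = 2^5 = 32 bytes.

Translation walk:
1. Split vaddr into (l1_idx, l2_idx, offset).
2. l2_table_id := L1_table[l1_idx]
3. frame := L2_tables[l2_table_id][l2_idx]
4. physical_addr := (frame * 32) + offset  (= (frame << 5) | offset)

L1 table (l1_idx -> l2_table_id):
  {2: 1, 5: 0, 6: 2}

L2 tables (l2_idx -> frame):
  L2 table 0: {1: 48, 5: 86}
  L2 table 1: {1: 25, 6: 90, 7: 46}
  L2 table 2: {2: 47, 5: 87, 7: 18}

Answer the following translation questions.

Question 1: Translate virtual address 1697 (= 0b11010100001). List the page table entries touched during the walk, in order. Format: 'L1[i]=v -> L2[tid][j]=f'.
vaddr = 1697 = 0b11010100001
Split: l1_idx=6, l2_idx=5, offset=1

Answer: L1[6]=2 -> L2[2][5]=87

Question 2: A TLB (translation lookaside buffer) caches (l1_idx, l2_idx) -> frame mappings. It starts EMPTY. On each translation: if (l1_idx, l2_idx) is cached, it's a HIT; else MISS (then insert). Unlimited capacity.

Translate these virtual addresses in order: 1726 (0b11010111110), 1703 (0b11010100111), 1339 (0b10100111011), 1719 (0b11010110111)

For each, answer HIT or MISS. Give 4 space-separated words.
vaddr=1726: (6,5) not in TLB -> MISS, insert
vaddr=1703: (6,5) in TLB -> HIT
vaddr=1339: (5,1) not in TLB -> MISS, insert
vaddr=1719: (6,5) in TLB -> HIT

Answer: MISS HIT MISS HIT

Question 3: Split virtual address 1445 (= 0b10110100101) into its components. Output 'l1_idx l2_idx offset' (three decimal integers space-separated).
vaddr = 1445 = 0b10110100101
  top 3 bits -> l1_idx = 5
  next 3 bits -> l2_idx = 5
  bottom 5 bits -> offset = 5

Answer: 5 5 5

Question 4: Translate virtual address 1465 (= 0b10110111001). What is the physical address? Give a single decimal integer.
Answer: 2777

Derivation:
vaddr = 1465 = 0b10110111001
Split: l1_idx=5, l2_idx=5, offset=25
L1[5] = 0
L2[0][5] = 86
paddr = 86 * 32 + 25 = 2777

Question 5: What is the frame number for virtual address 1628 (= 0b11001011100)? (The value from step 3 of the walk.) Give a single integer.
Answer: 47

Derivation:
vaddr = 1628: l1_idx=6, l2_idx=2
L1[6] = 2; L2[2][2] = 47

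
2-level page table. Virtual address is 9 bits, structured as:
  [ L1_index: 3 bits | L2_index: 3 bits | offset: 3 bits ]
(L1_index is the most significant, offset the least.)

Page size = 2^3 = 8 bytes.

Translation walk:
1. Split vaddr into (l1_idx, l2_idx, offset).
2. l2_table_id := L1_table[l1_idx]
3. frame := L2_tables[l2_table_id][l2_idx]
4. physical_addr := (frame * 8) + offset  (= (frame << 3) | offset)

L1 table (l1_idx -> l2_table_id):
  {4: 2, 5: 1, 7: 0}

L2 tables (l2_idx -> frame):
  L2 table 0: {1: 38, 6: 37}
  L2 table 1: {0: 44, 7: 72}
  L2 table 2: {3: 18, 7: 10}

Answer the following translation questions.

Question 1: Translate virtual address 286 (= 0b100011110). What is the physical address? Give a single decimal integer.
vaddr = 286 = 0b100011110
Split: l1_idx=4, l2_idx=3, offset=6
L1[4] = 2
L2[2][3] = 18
paddr = 18 * 8 + 6 = 150

Answer: 150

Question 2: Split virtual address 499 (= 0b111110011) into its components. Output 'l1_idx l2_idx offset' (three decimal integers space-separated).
vaddr = 499 = 0b111110011
  top 3 bits -> l1_idx = 7
  next 3 bits -> l2_idx = 6
  bottom 3 bits -> offset = 3

Answer: 7 6 3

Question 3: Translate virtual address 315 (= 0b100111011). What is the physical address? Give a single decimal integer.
vaddr = 315 = 0b100111011
Split: l1_idx=4, l2_idx=7, offset=3
L1[4] = 2
L2[2][7] = 10
paddr = 10 * 8 + 3 = 83

Answer: 83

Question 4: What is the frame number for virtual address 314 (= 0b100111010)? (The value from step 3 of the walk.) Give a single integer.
Answer: 10

Derivation:
vaddr = 314: l1_idx=4, l2_idx=7
L1[4] = 2; L2[2][7] = 10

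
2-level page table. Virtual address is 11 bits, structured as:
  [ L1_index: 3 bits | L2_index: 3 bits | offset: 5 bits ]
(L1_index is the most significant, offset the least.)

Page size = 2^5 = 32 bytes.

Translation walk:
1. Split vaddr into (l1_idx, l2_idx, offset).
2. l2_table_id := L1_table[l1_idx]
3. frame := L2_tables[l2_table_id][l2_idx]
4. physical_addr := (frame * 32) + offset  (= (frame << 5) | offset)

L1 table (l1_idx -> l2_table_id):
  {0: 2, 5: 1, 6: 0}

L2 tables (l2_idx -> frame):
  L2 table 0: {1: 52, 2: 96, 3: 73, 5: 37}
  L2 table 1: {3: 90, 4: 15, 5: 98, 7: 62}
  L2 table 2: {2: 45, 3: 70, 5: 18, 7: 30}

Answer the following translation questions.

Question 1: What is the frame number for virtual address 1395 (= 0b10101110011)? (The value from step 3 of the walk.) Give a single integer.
vaddr = 1395: l1_idx=5, l2_idx=3
L1[5] = 1; L2[1][3] = 90

Answer: 90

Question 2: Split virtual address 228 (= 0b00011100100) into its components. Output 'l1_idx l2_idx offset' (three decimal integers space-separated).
Answer: 0 7 4

Derivation:
vaddr = 228 = 0b00011100100
  top 3 bits -> l1_idx = 0
  next 3 bits -> l2_idx = 7
  bottom 5 bits -> offset = 4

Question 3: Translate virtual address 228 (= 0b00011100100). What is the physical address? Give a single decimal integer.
vaddr = 228 = 0b00011100100
Split: l1_idx=0, l2_idx=7, offset=4
L1[0] = 2
L2[2][7] = 30
paddr = 30 * 32 + 4 = 964

Answer: 964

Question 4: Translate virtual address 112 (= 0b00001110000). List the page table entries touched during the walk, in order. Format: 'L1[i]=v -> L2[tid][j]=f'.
Answer: L1[0]=2 -> L2[2][3]=70

Derivation:
vaddr = 112 = 0b00001110000
Split: l1_idx=0, l2_idx=3, offset=16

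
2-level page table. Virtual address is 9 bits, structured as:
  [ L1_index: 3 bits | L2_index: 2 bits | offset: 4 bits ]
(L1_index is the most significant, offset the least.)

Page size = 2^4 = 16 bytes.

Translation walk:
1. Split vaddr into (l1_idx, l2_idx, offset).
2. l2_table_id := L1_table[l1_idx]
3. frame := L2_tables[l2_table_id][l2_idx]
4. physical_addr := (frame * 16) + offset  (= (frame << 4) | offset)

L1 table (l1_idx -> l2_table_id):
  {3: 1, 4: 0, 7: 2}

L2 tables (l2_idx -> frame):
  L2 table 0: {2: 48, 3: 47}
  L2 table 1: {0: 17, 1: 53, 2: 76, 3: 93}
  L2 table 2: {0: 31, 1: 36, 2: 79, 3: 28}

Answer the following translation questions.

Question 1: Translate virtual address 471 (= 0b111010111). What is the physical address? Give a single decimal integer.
vaddr = 471 = 0b111010111
Split: l1_idx=7, l2_idx=1, offset=7
L1[7] = 2
L2[2][1] = 36
paddr = 36 * 16 + 7 = 583

Answer: 583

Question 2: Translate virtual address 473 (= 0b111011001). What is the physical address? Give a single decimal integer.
Answer: 585

Derivation:
vaddr = 473 = 0b111011001
Split: l1_idx=7, l2_idx=1, offset=9
L1[7] = 2
L2[2][1] = 36
paddr = 36 * 16 + 9 = 585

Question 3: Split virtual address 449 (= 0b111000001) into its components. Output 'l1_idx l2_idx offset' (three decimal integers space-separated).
Answer: 7 0 1

Derivation:
vaddr = 449 = 0b111000001
  top 3 bits -> l1_idx = 7
  next 2 bits -> l2_idx = 0
  bottom 4 bits -> offset = 1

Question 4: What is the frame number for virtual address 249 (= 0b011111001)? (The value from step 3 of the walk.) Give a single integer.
Answer: 93

Derivation:
vaddr = 249: l1_idx=3, l2_idx=3
L1[3] = 1; L2[1][3] = 93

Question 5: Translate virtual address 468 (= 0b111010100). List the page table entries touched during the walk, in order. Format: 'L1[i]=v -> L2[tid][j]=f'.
vaddr = 468 = 0b111010100
Split: l1_idx=7, l2_idx=1, offset=4

Answer: L1[7]=2 -> L2[2][1]=36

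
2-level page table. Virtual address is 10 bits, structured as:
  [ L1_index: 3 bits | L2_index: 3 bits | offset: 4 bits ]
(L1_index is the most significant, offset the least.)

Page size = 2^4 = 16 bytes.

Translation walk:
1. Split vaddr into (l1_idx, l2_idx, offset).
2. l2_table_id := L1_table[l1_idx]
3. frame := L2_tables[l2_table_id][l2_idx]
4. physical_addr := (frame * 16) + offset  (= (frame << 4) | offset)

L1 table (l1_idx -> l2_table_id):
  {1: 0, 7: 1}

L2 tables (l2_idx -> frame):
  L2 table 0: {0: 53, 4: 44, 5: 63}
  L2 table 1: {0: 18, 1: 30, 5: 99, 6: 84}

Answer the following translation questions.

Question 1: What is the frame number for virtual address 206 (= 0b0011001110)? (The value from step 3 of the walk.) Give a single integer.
vaddr = 206: l1_idx=1, l2_idx=4
L1[1] = 0; L2[0][4] = 44

Answer: 44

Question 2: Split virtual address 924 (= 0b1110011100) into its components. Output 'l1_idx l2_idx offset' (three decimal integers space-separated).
Answer: 7 1 12

Derivation:
vaddr = 924 = 0b1110011100
  top 3 bits -> l1_idx = 7
  next 3 bits -> l2_idx = 1
  bottom 4 bits -> offset = 12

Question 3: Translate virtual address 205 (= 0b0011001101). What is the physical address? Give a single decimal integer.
vaddr = 205 = 0b0011001101
Split: l1_idx=1, l2_idx=4, offset=13
L1[1] = 0
L2[0][4] = 44
paddr = 44 * 16 + 13 = 717

Answer: 717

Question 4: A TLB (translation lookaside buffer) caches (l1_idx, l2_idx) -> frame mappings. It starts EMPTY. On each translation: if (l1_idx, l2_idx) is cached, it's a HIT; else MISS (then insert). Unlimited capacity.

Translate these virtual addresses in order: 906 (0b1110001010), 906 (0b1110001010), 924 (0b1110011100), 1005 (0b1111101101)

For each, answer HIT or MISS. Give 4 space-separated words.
Answer: MISS HIT MISS MISS

Derivation:
vaddr=906: (7,0) not in TLB -> MISS, insert
vaddr=906: (7,0) in TLB -> HIT
vaddr=924: (7,1) not in TLB -> MISS, insert
vaddr=1005: (7,6) not in TLB -> MISS, insert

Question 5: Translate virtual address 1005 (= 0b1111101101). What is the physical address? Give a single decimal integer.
vaddr = 1005 = 0b1111101101
Split: l1_idx=7, l2_idx=6, offset=13
L1[7] = 1
L2[1][6] = 84
paddr = 84 * 16 + 13 = 1357

Answer: 1357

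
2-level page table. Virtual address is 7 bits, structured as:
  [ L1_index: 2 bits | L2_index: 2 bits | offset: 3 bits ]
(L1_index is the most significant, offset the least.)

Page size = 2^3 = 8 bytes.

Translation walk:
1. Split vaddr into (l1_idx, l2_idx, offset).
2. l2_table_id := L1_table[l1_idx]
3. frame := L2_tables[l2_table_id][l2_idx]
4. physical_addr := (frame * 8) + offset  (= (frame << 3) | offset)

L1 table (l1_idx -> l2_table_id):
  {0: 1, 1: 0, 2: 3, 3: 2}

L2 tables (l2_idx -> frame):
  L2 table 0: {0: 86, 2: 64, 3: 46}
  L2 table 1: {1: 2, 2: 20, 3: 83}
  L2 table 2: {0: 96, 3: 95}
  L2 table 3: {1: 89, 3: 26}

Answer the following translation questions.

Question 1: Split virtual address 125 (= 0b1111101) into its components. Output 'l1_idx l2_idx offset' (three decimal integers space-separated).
Answer: 3 3 5

Derivation:
vaddr = 125 = 0b1111101
  top 2 bits -> l1_idx = 3
  next 2 bits -> l2_idx = 3
  bottom 3 bits -> offset = 5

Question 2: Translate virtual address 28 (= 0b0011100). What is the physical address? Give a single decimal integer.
Answer: 668

Derivation:
vaddr = 28 = 0b0011100
Split: l1_idx=0, l2_idx=3, offset=4
L1[0] = 1
L2[1][3] = 83
paddr = 83 * 8 + 4 = 668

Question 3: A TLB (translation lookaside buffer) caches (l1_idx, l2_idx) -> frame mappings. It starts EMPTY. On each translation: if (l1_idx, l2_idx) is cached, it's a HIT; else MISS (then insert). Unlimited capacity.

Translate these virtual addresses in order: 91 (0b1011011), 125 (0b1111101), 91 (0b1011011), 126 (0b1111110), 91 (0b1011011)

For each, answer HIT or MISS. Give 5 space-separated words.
Answer: MISS MISS HIT HIT HIT

Derivation:
vaddr=91: (2,3) not in TLB -> MISS, insert
vaddr=125: (3,3) not in TLB -> MISS, insert
vaddr=91: (2,3) in TLB -> HIT
vaddr=126: (3,3) in TLB -> HIT
vaddr=91: (2,3) in TLB -> HIT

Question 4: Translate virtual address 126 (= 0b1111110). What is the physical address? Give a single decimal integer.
Answer: 766

Derivation:
vaddr = 126 = 0b1111110
Split: l1_idx=3, l2_idx=3, offset=6
L1[3] = 2
L2[2][3] = 95
paddr = 95 * 8 + 6 = 766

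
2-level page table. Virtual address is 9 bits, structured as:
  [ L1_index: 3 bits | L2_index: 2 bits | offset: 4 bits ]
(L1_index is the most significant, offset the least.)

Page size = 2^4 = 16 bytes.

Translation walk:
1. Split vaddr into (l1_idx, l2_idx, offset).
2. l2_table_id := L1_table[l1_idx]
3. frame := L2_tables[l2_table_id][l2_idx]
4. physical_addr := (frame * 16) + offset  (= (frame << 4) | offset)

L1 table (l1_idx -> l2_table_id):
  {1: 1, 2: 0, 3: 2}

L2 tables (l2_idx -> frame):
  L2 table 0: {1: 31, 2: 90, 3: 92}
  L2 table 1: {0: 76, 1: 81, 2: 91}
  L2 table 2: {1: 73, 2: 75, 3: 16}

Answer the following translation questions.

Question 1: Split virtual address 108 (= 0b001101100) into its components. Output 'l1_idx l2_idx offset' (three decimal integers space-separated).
Answer: 1 2 12

Derivation:
vaddr = 108 = 0b001101100
  top 3 bits -> l1_idx = 1
  next 2 bits -> l2_idx = 2
  bottom 4 bits -> offset = 12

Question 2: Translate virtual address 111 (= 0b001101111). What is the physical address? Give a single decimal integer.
Answer: 1471

Derivation:
vaddr = 111 = 0b001101111
Split: l1_idx=1, l2_idx=2, offset=15
L1[1] = 1
L2[1][2] = 91
paddr = 91 * 16 + 15 = 1471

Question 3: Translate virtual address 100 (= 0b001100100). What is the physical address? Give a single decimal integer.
Answer: 1460

Derivation:
vaddr = 100 = 0b001100100
Split: l1_idx=1, l2_idx=2, offset=4
L1[1] = 1
L2[1][2] = 91
paddr = 91 * 16 + 4 = 1460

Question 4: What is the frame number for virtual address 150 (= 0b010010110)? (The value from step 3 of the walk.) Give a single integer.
Answer: 31

Derivation:
vaddr = 150: l1_idx=2, l2_idx=1
L1[2] = 0; L2[0][1] = 31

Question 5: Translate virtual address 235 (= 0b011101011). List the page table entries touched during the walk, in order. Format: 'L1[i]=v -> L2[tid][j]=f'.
vaddr = 235 = 0b011101011
Split: l1_idx=3, l2_idx=2, offset=11

Answer: L1[3]=2 -> L2[2][2]=75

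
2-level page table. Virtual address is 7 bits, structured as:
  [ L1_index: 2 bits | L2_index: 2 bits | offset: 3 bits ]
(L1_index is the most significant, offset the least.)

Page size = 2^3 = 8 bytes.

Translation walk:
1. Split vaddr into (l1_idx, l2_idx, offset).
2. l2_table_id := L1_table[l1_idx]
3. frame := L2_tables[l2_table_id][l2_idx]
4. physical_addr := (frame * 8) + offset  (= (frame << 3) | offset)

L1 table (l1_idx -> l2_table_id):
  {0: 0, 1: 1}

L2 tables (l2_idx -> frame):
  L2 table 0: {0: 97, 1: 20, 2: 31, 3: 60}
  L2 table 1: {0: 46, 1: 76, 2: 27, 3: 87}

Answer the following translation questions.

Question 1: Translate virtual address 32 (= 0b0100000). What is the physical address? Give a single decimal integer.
Answer: 368

Derivation:
vaddr = 32 = 0b0100000
Split: l1_idx=1, l2_idx=0, offset=0
L1[1] = 1
L2[1][0] = 46
paddr = 46 * 8 + 0 = 368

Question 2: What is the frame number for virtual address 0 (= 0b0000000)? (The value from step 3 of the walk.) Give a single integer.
vaddr = 0: l1_idx=0, l2_idx=0
L1[0] = 0; L2[0][0] = 97

Answer: 97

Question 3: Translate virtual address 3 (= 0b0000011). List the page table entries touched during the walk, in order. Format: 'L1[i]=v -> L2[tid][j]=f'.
Answer: L1[0]=0 -> L2[0][0]=97

Derivation:
vaddr = 3 = 0b0000011
Split: l1_idx=0, l2_idx=0, offset=3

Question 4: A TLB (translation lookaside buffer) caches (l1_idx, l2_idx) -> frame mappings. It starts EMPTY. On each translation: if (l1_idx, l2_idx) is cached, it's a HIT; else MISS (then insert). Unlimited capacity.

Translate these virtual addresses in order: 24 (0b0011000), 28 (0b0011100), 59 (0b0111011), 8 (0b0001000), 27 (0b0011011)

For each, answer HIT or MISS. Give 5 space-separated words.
Answer: MISS HIT MISS MISS HIT

Derivation:
vaddr=24: (0,3) not in TLB -> MISS, insert
vaddr=28: (0,3) in TLB -> HIT
vaddr=59: (1,3) not in TLB -> MISS, insert
vaddr=8: (0,1) not in TLB -> MISS, insert
vaddr=27: (0,3) in TLB -> HIT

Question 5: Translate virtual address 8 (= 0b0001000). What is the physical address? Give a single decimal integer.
vaddr = 8 = 0b0001000
Split: l1_idx=0, l2_idx=1, offset=0
L1[0] = 0
L2[0][1] = 20
paddr = 20 * 8 + 0 = 160

Answer: 160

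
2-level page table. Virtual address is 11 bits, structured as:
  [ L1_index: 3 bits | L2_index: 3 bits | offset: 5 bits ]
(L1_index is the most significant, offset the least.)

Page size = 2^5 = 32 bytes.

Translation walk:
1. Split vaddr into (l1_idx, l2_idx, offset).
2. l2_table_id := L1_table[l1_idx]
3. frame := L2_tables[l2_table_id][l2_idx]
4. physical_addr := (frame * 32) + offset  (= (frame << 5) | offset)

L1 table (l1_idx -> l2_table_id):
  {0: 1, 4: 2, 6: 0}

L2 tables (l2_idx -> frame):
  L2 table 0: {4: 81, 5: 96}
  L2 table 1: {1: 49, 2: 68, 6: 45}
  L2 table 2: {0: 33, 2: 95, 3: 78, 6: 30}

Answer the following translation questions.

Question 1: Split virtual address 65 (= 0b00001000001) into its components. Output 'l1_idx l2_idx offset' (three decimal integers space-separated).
Answer: 0 2 1

Derivation:
vaddr = 65 = 0b00001000001
  top 3 bits -> l1_idx = 0
  next 3 bits -> l2_idx = 2
  bottom 5 bits -> offset = 1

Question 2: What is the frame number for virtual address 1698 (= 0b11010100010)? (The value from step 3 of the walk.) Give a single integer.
Answer: 96

Derivation:
vaddr = 1698: l1_idx=6, l2_idx=5
L1[6] = 0; L2[0][5] = 96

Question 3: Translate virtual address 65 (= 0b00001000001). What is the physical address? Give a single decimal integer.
Answer: 2177

Derivation:
vaddr = 65 = 0b00001000001
Split: l1_idx=0, l2_idx=2, offset=1
L1[0] = 1
L2[1][2] = 68
paddr = 68 * 32 + 1 = 2177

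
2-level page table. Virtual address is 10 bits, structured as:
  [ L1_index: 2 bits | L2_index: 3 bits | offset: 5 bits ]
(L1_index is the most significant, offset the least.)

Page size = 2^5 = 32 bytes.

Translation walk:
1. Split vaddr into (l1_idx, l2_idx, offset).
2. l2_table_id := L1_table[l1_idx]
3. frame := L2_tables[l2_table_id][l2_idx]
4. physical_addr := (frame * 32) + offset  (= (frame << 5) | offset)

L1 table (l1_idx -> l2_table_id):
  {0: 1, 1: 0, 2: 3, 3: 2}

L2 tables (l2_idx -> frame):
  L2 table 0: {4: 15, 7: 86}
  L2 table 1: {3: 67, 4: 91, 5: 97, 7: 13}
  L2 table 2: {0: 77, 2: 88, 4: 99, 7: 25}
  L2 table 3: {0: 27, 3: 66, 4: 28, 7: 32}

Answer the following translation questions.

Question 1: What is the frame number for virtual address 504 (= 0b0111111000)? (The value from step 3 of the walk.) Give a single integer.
Answer: 86

Derivation:
vaddr = 504: l1_idx=1, l2_idx=7
L1[1] = 0; L2[0][7] = 86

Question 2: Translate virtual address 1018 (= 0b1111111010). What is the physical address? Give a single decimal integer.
vaddr = 1018 = 0b1111111010
Split: l1_idx=3, l2_idx=7, offset=26
L1[3] = 2
L2[2][7] = 25
paddr = 25 * 32 + 26 = 826

Answer: 826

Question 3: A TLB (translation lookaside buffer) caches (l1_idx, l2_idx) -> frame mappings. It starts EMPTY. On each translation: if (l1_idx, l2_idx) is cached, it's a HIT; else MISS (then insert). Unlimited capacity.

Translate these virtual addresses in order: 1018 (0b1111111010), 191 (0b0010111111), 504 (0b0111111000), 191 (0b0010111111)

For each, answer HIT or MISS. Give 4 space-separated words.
Answer: MISS MISS MISS HIT

Derivation:
vaddr=1018: (3,7) not in TLB -> MISS, insert
vaddr=191: (0,5) not in TLB -> MISS, insert
vaddr=504: (1,7) not in TLB -> MISS, insert
vaddr=191: (0,5) in TLB -> HIT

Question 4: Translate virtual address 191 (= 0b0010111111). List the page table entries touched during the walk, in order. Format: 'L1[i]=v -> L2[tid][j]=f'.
Answer: L1[0]=1 -> L2[1][5]=97

Derivation:
vaddr = 191 = 0b0010111111
Split: l1_idx=0, l2_idx=5, offset=31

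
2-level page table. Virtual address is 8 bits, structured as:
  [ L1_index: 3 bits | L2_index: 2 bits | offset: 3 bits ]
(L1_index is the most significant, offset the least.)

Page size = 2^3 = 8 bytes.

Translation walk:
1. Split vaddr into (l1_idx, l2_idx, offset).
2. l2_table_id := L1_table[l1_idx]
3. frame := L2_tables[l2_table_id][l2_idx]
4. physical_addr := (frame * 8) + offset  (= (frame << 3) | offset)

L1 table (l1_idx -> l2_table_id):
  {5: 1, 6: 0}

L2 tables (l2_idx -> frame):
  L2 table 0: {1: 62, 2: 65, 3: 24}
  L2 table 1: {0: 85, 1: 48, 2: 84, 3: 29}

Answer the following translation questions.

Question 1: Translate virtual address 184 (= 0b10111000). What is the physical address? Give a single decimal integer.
Answer: 232

Derivation:
vaddr = 184 = 0b10111000
Split: l1_idx=5, l2_idx=3, offset=0
L1[5] = 1
L2[1][3] = 29
paddr = 29 * 8 + 0 = 232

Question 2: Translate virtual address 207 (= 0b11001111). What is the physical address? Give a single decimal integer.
vaddr = 207 = 0b11001111
Split: l1_idx=6, l2_idx=1, offset=7
L1[6] = 0
L2[0][1] = 62
paddr = 62 * 8 + 7 = 503

Answer: 503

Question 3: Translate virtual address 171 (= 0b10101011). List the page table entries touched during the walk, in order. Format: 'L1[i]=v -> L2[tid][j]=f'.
vaddr = 171 = 0b10101011
Split: l1_idx=5, l2_idx=1, offset=3

Answer: L1[5]=1 -> L2[1][1]=48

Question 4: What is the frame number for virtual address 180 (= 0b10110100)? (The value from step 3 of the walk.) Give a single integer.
vaddr = 180: l1_idx=5, l2_idx=2
L1[5] = 1; L2[1][2] = 84

Answer: 84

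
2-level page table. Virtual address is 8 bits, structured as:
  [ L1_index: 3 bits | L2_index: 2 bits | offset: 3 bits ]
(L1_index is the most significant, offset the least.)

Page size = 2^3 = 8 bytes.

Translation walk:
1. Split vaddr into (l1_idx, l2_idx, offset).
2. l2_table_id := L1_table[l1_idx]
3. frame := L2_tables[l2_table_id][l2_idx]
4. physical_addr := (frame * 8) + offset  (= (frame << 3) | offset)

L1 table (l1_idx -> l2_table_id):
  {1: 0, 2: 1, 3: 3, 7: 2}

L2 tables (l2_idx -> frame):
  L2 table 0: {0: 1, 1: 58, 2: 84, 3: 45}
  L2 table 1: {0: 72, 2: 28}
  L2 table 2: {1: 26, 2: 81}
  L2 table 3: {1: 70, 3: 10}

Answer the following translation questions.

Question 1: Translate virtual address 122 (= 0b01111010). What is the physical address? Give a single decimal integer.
Answer: 82

Derivation:
vaddr = 122 = 0b01111010
Split: l1_idx=3, l2_idx=3, offset=2
L1[3] = 3
L2[3][3] = 10
paddr = 10 * 8 + 2 = 82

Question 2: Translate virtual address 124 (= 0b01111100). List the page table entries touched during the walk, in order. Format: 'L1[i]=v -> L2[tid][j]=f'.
vaddr = 124 = 0b01111100
Split: l1_idx=3, l2_idx=3, offset=4

Answer: L1[3]=3 -> L2[3][3]=10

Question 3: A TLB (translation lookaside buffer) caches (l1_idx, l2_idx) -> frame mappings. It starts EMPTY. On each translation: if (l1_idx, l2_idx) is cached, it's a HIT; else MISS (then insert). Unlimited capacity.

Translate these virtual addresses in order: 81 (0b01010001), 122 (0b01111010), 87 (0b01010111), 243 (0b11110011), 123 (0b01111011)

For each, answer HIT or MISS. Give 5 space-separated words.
vaddr=81: (2,2) not in TLB -> MISS, insert
vaddr=122: (3,3) not in TLB -> MISS, insert
vaddr=87: (2,2) in TLB -> HIT
vaddr=243: (7,2) not in TLB -> MISS, insert
vaddr=123: (3,3) in TLB -> HIT

Answer: MISS MISS HIT MISS HIT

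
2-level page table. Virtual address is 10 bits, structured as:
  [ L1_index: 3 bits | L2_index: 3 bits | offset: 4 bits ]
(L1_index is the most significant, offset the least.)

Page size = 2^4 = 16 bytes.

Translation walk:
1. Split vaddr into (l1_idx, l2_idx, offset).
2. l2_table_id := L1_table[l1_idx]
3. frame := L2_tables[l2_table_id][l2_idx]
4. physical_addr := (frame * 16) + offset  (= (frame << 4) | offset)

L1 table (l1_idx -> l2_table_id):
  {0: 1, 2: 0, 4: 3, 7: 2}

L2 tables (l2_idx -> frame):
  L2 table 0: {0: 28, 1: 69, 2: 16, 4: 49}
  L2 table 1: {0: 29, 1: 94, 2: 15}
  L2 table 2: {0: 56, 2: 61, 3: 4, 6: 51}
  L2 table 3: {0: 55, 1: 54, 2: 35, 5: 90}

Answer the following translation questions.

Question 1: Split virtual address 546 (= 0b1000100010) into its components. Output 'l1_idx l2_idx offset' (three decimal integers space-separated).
vaddr = 546 = 0b1000100010
  top 3 bits -> l1_idx = 4
  next 3 bits -> l2_idx = 2
  bottom 4 bits -> offset = 2

Answer: 4 2 2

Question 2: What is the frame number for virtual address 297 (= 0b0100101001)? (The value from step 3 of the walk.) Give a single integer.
vaddr = 297: l1_idx=2, l2_idx=2
L1[2] = 0; L2[0][2] = 16

Answer: 16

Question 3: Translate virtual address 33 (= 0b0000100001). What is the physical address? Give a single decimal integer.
vaddr = 33 = 0b0000100001
Split: l1_idx=0, l2_idx=2, offset=1
L1[0] = 1
L2[1][2] = 15
paddr = 15 * 16 + 1 = 241

Answer: 241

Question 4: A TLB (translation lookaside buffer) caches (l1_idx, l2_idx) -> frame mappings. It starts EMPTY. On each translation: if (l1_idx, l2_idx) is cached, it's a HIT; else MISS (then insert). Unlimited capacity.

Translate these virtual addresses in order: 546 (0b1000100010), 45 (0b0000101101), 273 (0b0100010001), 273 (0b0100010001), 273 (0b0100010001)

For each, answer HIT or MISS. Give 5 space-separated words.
Answer: MISS MISS MISS HIT HIT

Derivation:
vaddr=546: (4,2) not in TLB -> MISS, insert
vaddr=45: (0,2) not in TLB -> MISS, insert
vaddr=273: (2,1) not in TLB -> MISS, insert
vaddr=273: (2,1) in TLB -> HIT
vaddr=273: (2,1) in TLB -> HIT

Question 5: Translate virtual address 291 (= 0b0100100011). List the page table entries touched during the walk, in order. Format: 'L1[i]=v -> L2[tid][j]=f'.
vaddr = 291 = 0b0100100011
Split: l1_idx=2, l2_idx=2, offset=3

Answer: L1[2]=0 -> L2[0][2]=16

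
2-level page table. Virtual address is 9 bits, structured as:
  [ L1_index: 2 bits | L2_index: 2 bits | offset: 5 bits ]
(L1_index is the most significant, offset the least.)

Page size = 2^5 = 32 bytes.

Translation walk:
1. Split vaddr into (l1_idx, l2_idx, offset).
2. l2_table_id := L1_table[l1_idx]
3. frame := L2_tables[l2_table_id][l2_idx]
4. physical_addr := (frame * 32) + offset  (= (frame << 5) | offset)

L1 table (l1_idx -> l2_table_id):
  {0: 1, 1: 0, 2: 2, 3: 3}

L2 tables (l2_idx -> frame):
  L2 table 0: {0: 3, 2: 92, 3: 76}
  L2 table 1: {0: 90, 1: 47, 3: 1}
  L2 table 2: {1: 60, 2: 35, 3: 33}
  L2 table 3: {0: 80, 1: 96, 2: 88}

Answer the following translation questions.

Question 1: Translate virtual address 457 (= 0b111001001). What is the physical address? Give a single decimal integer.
vaddr = 457 = 0b111001001
Split: l1_idx=3, l2_idx=2, offset=9
L1[3] = 3
L2[3][2] = 88
paddr = 88 * 32 + 9 = 2825

Answer: 2825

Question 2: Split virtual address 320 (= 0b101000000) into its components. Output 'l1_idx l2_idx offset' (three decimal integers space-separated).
vaddr = 320 = 0b101000000
  top 2 bits -> l1_idx = 2
  next 2 bits -> l2_idx = 2
  bottom 5 bits -> offset = 0

Answer: 2 2 0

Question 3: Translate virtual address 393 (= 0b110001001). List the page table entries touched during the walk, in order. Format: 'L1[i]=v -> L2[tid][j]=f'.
vaddr = 393 = 0b110001001
Split: l1_idx=3, l2_idx=0, offset=9

Answer: L1[3]=3 -> L2[3][0]=80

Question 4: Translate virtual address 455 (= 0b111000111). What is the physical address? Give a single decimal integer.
vaddr = 455 = 0b111000111
Split: l1_idx=3, l2_idx=2, offset=7
L1[3] = 3
L2[3][2] = 88
paddr = 88 * 32 + 7 = 2823

Answer: 2823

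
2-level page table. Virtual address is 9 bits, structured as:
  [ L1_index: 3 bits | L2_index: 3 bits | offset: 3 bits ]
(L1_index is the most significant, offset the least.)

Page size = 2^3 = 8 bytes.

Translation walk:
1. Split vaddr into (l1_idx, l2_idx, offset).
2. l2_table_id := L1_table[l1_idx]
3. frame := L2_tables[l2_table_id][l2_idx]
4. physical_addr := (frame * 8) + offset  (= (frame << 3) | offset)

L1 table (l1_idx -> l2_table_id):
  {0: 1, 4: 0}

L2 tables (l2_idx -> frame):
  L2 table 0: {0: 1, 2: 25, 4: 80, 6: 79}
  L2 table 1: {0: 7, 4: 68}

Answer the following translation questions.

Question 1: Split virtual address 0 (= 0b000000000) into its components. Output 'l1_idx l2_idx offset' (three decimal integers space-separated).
Answer: 0 0 0

Derivation:
vaddr = 0 = 0b000000000
  top 3 bits -> l1_idx = 0
  next 3 bits -> l2_idx = 0
  bottom 3 bits -> offset = 0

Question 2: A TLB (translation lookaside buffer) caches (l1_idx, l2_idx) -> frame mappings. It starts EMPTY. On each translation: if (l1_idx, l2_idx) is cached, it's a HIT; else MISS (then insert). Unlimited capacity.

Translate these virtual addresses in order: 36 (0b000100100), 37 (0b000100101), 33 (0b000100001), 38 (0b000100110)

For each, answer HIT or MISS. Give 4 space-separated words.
vaddr=36: (0,4) not in TLB -> MISS, insert
vaddr=37: (0,4) in TLB -> HIT
vaddr=33: (0,4) in TLB -> HIT
vaddr=38: (0,4) in TLB -> HIT

Answer: MISS HIT HIT HIT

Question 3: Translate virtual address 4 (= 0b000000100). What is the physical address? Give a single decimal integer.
vaddr = 4 = 0b000000100
Split: l1_idx=0, l2_idx=0, offset=4
L1[0] = 1
L2[1][0] = 7
paddr = 7 * 8 + 4 = 60

Answer: 60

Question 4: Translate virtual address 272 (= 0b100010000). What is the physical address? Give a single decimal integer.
Answer: 200

Derivation:
vaddr = 272 = 0b100010000
Split: l1_idx=4, l2_idx=2, offset=0
L1[4] = 0
L2[0][2] = 25
paddr = 25 * 8 + 0 = 200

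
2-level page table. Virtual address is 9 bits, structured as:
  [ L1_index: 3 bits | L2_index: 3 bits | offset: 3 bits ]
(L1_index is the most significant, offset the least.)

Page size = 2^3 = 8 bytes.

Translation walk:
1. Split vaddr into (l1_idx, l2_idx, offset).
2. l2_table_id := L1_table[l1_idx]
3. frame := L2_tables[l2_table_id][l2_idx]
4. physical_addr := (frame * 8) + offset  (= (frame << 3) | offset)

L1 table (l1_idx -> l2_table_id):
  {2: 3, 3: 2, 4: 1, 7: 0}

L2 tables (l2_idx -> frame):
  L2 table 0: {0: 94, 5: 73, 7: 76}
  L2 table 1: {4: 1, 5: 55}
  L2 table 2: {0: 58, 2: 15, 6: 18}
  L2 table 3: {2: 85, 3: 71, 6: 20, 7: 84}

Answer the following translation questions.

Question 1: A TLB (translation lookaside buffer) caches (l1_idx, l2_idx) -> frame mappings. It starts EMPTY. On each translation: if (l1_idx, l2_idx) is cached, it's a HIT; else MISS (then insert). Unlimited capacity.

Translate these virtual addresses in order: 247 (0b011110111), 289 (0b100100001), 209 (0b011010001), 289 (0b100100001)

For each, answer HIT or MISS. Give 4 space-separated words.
vaddr=247: (3,6) not in TLB -> MISS, insert
vaddr=289: (4,4) not in TLB -> MISS, insert
vaddr=209: (3,2) not in TLB -> MISS, insert
vaddr=289: (4,4) in TLB -> HIT

Answer: MISS MISS MISS HIT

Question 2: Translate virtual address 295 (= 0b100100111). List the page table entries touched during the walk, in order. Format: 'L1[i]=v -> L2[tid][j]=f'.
Answer: L1[4]=1 -> L2[1][4]=1

Derivation:
vaddr = 295 = 0b100100111
Split: l1_idx=4, l2_idx=4, offset=7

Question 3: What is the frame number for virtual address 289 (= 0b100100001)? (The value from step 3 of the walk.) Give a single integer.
Answer: 1

Derivation:
vaddr = 289: l1_idx=4, l2_idx=4
L1[4] = 1; L2[1][4] = 1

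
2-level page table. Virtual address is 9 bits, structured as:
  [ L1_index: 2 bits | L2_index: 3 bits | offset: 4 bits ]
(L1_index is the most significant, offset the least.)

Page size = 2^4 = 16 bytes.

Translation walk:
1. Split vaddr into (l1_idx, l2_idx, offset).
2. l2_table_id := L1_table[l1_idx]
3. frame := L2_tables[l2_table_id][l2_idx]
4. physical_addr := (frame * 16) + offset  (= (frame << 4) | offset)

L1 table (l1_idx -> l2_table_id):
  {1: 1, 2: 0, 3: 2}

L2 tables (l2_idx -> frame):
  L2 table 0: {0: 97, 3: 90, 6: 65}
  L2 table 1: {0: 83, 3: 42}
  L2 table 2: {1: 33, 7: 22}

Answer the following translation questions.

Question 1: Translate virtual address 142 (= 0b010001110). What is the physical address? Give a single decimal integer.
Answer: 1342

Derivation:
vaddr = 142 = 0b010001110
Split: l1_idx=1, l2_idx=0, offset=14
L1[1] = 1
L2[1][0] = 83
paddr = 83 * 16 + 14 = 1342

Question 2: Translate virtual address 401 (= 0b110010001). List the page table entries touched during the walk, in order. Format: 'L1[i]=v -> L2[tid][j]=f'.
Answer: L1[3]=2 -> L2[2][1]=33

Derivation:
vaddr = 401 = 0b110010001
Split: l1_idx=3, l2_idx=1, offset=1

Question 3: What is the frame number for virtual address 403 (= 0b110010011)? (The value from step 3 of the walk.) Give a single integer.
vaddr = 403: l1_idx=3, l2_idx=1
L1[3] = 2; L2[2][1] = 33

Answer: 33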